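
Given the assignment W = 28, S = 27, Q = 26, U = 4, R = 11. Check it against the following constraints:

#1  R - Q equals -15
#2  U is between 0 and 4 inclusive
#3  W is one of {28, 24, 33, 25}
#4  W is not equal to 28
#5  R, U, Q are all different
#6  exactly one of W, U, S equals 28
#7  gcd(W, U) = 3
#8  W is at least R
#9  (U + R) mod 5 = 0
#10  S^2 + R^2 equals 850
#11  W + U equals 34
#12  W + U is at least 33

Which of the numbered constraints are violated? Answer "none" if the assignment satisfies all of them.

#1 R - Q = 11 - 26 = -15 — OK.
#2 U = 4 lies in [0, 4] — OK.
#3 W = 28 is in {28, 24, 33, 25} — OK.
#4 W = 28, but 28 is required to differ — violated.
#5 values 11, 4, 26 are pairwise distinct — OK.
#6 W=28, U=4, S=27; 1 of them equals 28 — OK.
#7 gcd(28, 4) = 4, not 3 — violated.
#8 W = 28, R = 11; 28 ≥ 11 — OK.
#9 U + R = 15; 15 mod 5 = 0 — OK.
#10 S^2 + R^2 = 27^2 + 11^2 = 729 + 121 = 850 — OK.
#11 W + U = 28 + 4 = 32, not 34 — violated.
#12 W + U = 28 + 4 = 32; 32 < 33, bound 33 not met — violated.

Constraints 4, 7, 11, and 12 do not hold.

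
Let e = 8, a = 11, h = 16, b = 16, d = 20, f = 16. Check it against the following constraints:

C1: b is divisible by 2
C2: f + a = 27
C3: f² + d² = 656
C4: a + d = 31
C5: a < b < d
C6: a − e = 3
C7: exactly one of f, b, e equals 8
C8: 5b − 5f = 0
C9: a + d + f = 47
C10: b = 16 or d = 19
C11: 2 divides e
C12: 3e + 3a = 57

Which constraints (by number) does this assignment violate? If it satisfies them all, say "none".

C1: 16 / 2 = 8, so 2 divides 16 — holds.
C2: f + a = 16 + 11 = 27 — holds.
C3: f² + d² = 16² + 20² = 256 + 400 = 656 — holds.
C4: a + d = 11 + 20 = 31 — holds.
C5: values 11 < 16 < 20 — holds.
C6: a − e = 11 − 8 = 3 — holds.
C7: f=16, b=16, e=8; 1 of them equals 8 — holds.
C8: 5b − 5f = 5(16) − 5(16) = 0 — holds.
C9: a + d + f = 11 + 20 + 16 = 47 — holds.
C10: b = 16 = 16 (first disjunct) — holds.
C11: 8 / 2 = 4, so 2 divides 8 — holds.
C12: 3e + 3a = 3(8) + 3(11) = 57 — holds.

None — every constraint holds.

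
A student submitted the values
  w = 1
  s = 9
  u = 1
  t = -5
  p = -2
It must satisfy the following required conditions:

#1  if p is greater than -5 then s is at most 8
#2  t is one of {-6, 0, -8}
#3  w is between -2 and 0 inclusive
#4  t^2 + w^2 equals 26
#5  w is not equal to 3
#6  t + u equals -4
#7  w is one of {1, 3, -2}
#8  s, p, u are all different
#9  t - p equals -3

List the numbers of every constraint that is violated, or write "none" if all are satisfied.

The assignment fails constraints 1, 2, and 3.

#1 p = -2 > -5, so we need s ≤ 8; but s = 9 > 8  fails
#2 t = -5 is not in {-6, 0, -8}  fails
#3 w = 1 is outside [-2, 0]  fails
#4 t^2 + w^2 = (-5)^2 + 1^2 = 25 + 1 = 26  holds
#5 w = 1, and 1 ≠ 3  holds
#6 t + u = -5 + 1 = -4  holds
#7 w = 1 is in {1, 3, -2}  holds
#8 values 9, -2, 1 are pairwise distinct  holds
#9 t - p = -5 - (-2) = -3  holds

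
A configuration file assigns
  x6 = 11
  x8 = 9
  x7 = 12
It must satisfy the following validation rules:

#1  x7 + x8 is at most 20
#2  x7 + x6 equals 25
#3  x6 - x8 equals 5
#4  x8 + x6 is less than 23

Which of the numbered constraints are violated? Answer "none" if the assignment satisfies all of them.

Constraints 1, 2, and 3 are violated.

#1 x7 + x8 = 12 + 9 = 21; 21 > 20, bound 20 not met  no
#2 x7 + x6 = 12 + 11 = 23, not 25  no
#3 x6 - x8 = 11 - 9 = 2, not 5  no
#4 x8 + x6 = 9 + 11 = 20; 20 < 23  yes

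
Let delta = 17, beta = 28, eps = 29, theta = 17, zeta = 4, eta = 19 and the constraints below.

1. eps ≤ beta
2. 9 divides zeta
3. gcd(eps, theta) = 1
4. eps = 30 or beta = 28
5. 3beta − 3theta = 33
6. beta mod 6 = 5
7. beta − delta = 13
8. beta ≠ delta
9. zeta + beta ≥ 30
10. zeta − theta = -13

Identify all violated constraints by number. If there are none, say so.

1. eps = 29, beta = 28; 29 > 28 (want ≤) — violated.
2. 4 = 9×0 + 4, so 9 does not divide 4 — violated.
3. gcd(29, 17) = 1 — satisfied.
4. eps = 29 ≠ 30, but beta = 28 = 28 (second disjunct) — satisfied.
5. 3beta − 3theta = 3(28) − 3(17) = 33 — satisfied.
6. 28 mod 6 = 4, not 5 — violated.
7. beta − delta = 28 − 17 = 11, not 13 — violated.
8. beta = 28, delta = 17; distinct — satisfied.
9. zeta + beta = 4 + 28 = 32; 32 ≥ 30 — satisfied.
10. zeta − theta = 4 − 17 = -13 — satisfied.

Violated: 1, 2, 6, 7.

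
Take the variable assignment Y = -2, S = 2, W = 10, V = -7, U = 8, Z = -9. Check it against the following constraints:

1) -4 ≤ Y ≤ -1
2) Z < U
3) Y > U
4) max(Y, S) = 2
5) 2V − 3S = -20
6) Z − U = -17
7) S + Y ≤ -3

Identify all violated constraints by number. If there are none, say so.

The assignment fails constraints 3 and 7.

1) Y = -2 lies in [-4, -1]  OK
2) Z = -9, U = 8; -9 < 8  OK
3) Y = -2, U = 8; -2 ≤ 8 (want >)  FAIL
4) max(-2, 2) = 2  OK
5) 2V − 3S = 2(-7) − 3(2) = -20  OK
6) Z − U = -9 − 8 = -17  OK
7) S + Y = 2 + (-2) = 0; 0 > -3, bound -3 not met  FAIL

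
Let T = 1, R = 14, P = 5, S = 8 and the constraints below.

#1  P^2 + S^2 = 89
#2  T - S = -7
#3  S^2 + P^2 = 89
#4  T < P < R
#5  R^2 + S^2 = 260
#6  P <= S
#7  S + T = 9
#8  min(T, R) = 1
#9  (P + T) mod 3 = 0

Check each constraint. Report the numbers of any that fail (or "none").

#1 P^2 + S^2 = 5^2 + 8^2 = 25 + 64 = 89 — holds.
#2 T - S = 1 - 8 = -7 — holds.
#3 S^2 + P^2 = 8^2 + 5^2 = 64 + 25 = 89 — holds.
#4 values 1 < 5 < 14 — holds.
#5 R^2 + S^2 = 14^2 + 8^2 = 196 + 64 = 260 — holds.
#6 P = 5, S = 8; 5 ≤ 8 — holds.
#7 S + T = 8 + 1 = 9 — holds.
#8 min(1, 14) = 1 — holds.
#9 P + T = 6; 6 mod 3 = 0 — holds.

No violations.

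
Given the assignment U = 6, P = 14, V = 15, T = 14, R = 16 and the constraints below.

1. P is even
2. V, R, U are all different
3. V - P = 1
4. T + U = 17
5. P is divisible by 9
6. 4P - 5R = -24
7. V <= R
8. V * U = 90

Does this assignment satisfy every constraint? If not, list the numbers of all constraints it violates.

1. P = 14 is even — holds.
2. values 15, 16, 6 are pairwise distinct — holds.
3. V - P = 15 - 14 = 1 — holds.
4. T + U = 14 + 6 = 20, not 17 — fails.
5. 14 = 9*1 + 5, so 9 does not divide 14 — fails.
6. 4P - 5R = 4(14) - 5(16) = -24 — holds.
7. V = 15, R = 16; 15 ≤ 16 — holds.
8. V * U = 15 * 6 = 90 — holds.

Constraints 4 and 5 do not hold.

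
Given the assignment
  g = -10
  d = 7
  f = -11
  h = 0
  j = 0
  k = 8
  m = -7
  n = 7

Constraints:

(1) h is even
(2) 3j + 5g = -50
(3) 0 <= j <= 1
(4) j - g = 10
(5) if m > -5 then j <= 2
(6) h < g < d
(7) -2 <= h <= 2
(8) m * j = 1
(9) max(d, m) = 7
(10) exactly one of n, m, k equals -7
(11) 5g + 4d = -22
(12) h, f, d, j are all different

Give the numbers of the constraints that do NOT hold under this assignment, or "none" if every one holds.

The assignment fails constraints 6, 8, 12.

(1) h = 0 is even  true
(2) 3j + 5g = 3(0) + 5(-10) = -50  true
(3) j = 0 lies in [0, 1]  true
(4) j - g = 0 - (-10) = 10  true
(5) m = -7, not > -5; antecedent false, conditional vacuously true  true
(6) values 0, -10, 7; h = 0 is not < g = -10  false
(7) h = 0 lies in [-2, 2]  true
(8) m * j = -7 * 0 = 0, not 1  false
(9) max(7, -7) = 7  true
(10) n=7, m=-7, k=8; 1 of them equals -7  true
(11) 5g + 4d = 5(-10) + 4(7) = -22  true
(12) h = j = 0, not all different  false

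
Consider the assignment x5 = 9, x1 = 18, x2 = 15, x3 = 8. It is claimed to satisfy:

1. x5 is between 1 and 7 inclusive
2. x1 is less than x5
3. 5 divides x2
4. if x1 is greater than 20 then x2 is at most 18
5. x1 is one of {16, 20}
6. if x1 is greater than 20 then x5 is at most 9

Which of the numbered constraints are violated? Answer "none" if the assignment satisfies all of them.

1. x5 = 9 is outside [1, 7]  ✗
2. x1 = 18, x5 = 9; 18 ≥ 9 (want <)  ✗
3. 15 / 5 = 3, so 5 divides 15  ✓
4. x1 = 18, not > 20; antecedent false, conditional vacuously true  ✓
5. x1 = 18 is not in {16, 20}  ✗
6. x1 = 18, not > 20; antecedent false, conditional vacuously true  ✓

Violated: 1, 2, and 5.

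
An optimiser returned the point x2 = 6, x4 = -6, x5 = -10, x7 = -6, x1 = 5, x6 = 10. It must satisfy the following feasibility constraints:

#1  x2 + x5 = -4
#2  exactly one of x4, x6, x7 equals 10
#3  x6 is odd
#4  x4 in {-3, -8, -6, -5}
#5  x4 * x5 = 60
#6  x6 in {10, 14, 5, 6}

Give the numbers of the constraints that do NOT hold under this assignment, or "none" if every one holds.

Constraint 3 does not hold.

#1 x2 + x5 = 6 + (-10) = -4 — satisfied.
#2 x4=-6, x6=10, x7=-6; 1 of them equals 10 — satisfied.
#3 x6 = 10 is even — violated.
#4 x4 = -6 is in {-3, -8, -6, -5} — satisfied.
#5 x4 * x5 = -6 * (-10) = 60 — satisfied.
#6 x6 = 10 is in {10, 14, 5, 6} — satisfied.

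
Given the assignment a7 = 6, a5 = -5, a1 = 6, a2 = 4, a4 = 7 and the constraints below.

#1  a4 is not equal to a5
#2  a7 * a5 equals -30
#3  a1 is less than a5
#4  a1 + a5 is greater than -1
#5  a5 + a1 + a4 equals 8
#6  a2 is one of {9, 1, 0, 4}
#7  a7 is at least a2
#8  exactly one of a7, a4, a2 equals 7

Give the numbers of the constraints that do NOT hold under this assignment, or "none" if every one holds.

Violated: 3.

#1 a4 = 7, a5 = -5; distinct — holds.
#2 a7 * a5 = 6 * (-5) = -30 — holds.
#3 a1 = 6, a5 = -5; 6 ≥ -5 (want <) — does not hold.
#4 a1 + a5 = 6 + (-5) = 1; 1 > -1 — holds.
#5 a5 + a1 + a4 = -5 + 6 + 7 = 8 — holds.
#6 a2 = 4 is in {9, 1, 0, 4} — holds.
#7 a7 = 6, a2 = 4; 6 ≥ 4 — holds.
#8 a7=6, a4=7, a2=4; 1 of them equals 7 — holds.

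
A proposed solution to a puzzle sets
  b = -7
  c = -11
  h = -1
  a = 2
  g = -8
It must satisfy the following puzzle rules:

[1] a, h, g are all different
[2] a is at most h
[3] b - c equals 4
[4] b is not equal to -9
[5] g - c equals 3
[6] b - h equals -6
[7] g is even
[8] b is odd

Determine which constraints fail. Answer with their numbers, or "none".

Violated: 2.

[1] values 2, -1, -8 are pairwise distinct  OK
[2] a = 2, h = -1; 2 > -1 (want ≤)  FAIL
[3] b - c = -7 - (-11) = 4  OK
[4] b = -7, and -7 ≠ -9  OK
[5] g - c = -8 - (-11) = 3  OK
[6] b - h = -7 - (-1) = -6  OK
[7] g = -8 is even  OK
[8] b = -7 is odd  OK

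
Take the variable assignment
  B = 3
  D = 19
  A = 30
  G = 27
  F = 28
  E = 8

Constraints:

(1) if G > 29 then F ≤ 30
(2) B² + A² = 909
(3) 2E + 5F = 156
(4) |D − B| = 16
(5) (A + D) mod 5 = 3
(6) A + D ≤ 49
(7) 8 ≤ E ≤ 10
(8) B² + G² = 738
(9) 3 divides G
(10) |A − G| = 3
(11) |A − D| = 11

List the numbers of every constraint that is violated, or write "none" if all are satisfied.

(1) G = 27, not > 29; antecedent false, conditional vacuously true — holds.
(2) B² + A² = 3² + 30² = 9 + 900 = 909 — holds.
(3) 2E + 5F = 2(8) + 5(28) = 156 — holds.
(4) |19 − 3| = 16 — holds.
(5) A + D = 49; 49 mod 5 = 4, not 3 — fails.
(6) A + D = 30 + 19 = 49; 49 ≤ 49 — holds.
(7) E = 8 lies in [8, 10] — holds.
(8) B² + G² = 3² + 27² = 9 + 729 = 738 — holds.
(9) 27 / 3 = 9, so 3 divides 27 — holds.
(10) |30 − 27| = 3 — holds.
(11) |30 − 19| = 11 — holds.

Constraint 5 is violated.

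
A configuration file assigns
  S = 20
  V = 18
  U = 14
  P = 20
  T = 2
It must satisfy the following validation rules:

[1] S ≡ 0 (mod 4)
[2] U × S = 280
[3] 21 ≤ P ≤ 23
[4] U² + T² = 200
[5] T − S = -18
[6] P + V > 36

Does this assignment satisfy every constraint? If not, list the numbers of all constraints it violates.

[1] 20 mod 4 = 0  yes
[2] U × S = 14 × 20 = 280  yes
[3] P = 20 is outside [21, 23]  no
[4] U² + T² = 14² + 2² = 196 + 4 = 200  yes
[5] T − S = 2 − 20 = -18  yes
[6] P + V = 20 + 18 = 38; 38 > 36  yes

Constraint 3 is violated.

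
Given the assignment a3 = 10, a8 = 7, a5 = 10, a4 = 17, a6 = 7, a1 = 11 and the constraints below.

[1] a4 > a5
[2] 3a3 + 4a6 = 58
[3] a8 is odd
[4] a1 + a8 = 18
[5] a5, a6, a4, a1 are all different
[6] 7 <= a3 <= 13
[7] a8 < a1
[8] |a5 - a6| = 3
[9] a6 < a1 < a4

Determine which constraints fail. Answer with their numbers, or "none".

[1] a4 = 17, a5 = 10; 17 > 10 — holds.
[2] 3a3 + 4a6 = 3(10) + 4(7) = 58 — holds.
[3] a8 = 7 is odd — holds.
[4] a1 + a8 = 11 + 7 = 18 — holds.
[5] values 10, 7, 17, 11 are pairwise distinct — holds.
[6] a3 = 10 lies in [7, 13] — holds.
[7] a8 = 7, a1 = 11; 7 < 11 — holds.
[8] |10 - 7| = 3 — holds.
[9] values 7 < 11 < 17 — holds.

Yes — all constraints hold.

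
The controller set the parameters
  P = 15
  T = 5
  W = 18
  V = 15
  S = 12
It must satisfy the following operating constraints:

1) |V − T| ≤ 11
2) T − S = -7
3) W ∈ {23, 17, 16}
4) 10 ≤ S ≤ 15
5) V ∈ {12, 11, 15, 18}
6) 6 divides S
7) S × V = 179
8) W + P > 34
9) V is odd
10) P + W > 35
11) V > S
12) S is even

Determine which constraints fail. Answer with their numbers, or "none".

1) |15 − 5| = 10; 10 ≤ 11 — OK.
2) T − S = 5 − 12 = -7 — OK.
3) W = 18 is not in {23, 17, 16} — violated.
4) S = 12 lies in [10, 15] — OK.
5) V = 15 is in {12, 11, 15, 18} — OK.
6) 12 / 6 = 2, so 6 divides 12 — OK.
7) S × V = 12 × 15 = 180, not 179 — violated.
8) W + P = 18 + 15 = 33; 33 ≤ 34, bound 34 not met — violated.
9) V = 15 is odd — OK.
10) P + W = 15 + 18 = 33; 33 ≤ 35, bound 35 not met — violated.
11) V = 15, S = 12; 15 > 12 — OK.
12) S = 12 is even — OK.

The assignment fails constraints 3, 7, 8, and 10.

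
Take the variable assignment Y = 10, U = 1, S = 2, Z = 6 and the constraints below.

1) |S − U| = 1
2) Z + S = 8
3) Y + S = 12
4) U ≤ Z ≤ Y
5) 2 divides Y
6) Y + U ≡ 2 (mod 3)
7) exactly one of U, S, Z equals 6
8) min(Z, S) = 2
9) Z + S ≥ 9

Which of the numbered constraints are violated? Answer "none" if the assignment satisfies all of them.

1) |2 − 1| = 1  true
2) Z + S = 6 + 2 = 8  true
3) Y + S = 10 + 2 = 12  true
4) values 1 ≤ 6 ≤ 10  true
5) 10 / 2 = 5, so 2 divides 10  true
6) Y + U = 11; 11 mod 3 = 2  true
7) U=1, S=2, Z=6; 1 of them equals 6  true
8) min(6, 2) = 2  true
9) Z + S = 6 + 2 = 8; 8 < 9, bound 9 not met  false

No — constraint 9 is not satisfied.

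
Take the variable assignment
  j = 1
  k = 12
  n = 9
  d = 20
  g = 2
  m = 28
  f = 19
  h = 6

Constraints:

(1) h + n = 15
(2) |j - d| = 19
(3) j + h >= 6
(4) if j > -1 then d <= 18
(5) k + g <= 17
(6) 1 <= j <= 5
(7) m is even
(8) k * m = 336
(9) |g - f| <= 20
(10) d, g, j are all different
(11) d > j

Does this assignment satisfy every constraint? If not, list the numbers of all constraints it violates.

(1) h + n = 6 + 9 = 15 — holds.
(2) |1 - 20| = 19 — holds.
(3) j + h = 1 + 6 = 7; 7 ≥ 6 — holds.
(4) j = 1 > -1, so we need d ≤ 18; but d = 20 > 18 — fails.
(5) k + g = 12 + 2 = 14; 14 ≤ 17 — holds.
(6) j = 1 lies in [1, 5] — holds.
(7) m = 28 is even — holds.
(8) k * m = 12 * 28 = 336 — holds.
(9) |2 - 19| = 17; 17 ≤ 20 — holds.
(10) values 20, 2, 1 are pairwise distinct — holds.
(11) d = 20, j = 1; 20 > 1 — holds.

Constraint 4 is violated.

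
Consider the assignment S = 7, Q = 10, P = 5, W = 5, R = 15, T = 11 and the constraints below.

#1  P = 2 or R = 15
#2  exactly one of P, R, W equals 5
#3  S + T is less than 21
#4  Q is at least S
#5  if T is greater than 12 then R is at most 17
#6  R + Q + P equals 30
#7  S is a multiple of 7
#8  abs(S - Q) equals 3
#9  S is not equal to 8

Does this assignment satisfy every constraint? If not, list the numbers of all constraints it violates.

#1 P = 5 ≠ 2, but R = 15 = 15 (second disjunct) — satisfied.
#2 P=5, R=15, W=5; 2 of them equal 5, not exactly one — violated.
#3 S + T = 7 + 11 = 18; 18 < 21 — satisfied.
#4 Q = 10, S = 7; 10 ≥ 7 — satisfied.
#5 T = 11, not > 12; antecedent false, conditional vacuously true — satisfied.
#6 R + Q + P = 15 + 10 + 5 = 30 — satisfied.
#7 7 / 7 = 1, so 7 divides 7 — satisfied.
#8 abs(7 - 10) = 3 — satisfied.
#9 S = 7, and 7 ≠ 8 — satisfied.

Constraint 2 is violated.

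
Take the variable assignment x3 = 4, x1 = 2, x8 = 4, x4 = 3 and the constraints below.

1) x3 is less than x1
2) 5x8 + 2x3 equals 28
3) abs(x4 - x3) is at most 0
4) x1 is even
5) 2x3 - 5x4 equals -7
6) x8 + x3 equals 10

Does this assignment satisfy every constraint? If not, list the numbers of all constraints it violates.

1) x3 = 4, x1 = 2; 4 ≥ 2 (want <) — violated.
2) 5x8 + 2x3 = 5(4) + 2(4) = 28 — satisfied.
3) abs(3 - 4) = 1; 1 > 0, exceeds bound 0 — violated.
4) x1 = 2 is even — satisfied.
5) 2x3 - 5x4 = 2(4) - 5(3) = -7 — satisfied.
6) x8 + x3 = 4 + 4 = 8, not 10 — violated.

Constraints 1, 3, and 6 are violated.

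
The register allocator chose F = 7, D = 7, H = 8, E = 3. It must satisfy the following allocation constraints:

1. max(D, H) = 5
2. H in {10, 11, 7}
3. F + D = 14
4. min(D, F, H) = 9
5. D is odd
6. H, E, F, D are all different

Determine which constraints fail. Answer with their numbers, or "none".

1. max(7, 8) = 8, not 5 — violated.
2. H = 8 is not in {10, 11, 7} — violated.
3. F + D = 7 + 7 = 14 — satisfied.
4. min(7, 7, 8) = 7, not 9 — violated.
5. D = 7 is odd — satisfied.
6. F = D = 7, not all different — violated.

Constraints 1, 2, 4, and 6 do not hold.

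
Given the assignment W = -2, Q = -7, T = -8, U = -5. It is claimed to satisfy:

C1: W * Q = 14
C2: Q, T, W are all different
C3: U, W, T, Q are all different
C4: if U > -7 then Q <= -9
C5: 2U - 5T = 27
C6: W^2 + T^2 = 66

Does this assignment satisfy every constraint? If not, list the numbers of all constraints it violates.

C1: W * Q = -2 * (-7) = 14  true
C2: values -7, -8, -2 are pairwise distinct  true
C3: values -5, -2, -8, -7 are pairwise distinct  true
C4: U = -5 > -7, so we need Q ≤ -9; but Q = -7 > -9  false
C5: 2U - 5T = 2(-5) - 5(-8) = 30, not 27  false
C6: W^2 + T^2 = (-2)^2 + (-8)^2 = 4 + 64 = 68, not 66  false

The assignment fails constraints 4, 5, and 6.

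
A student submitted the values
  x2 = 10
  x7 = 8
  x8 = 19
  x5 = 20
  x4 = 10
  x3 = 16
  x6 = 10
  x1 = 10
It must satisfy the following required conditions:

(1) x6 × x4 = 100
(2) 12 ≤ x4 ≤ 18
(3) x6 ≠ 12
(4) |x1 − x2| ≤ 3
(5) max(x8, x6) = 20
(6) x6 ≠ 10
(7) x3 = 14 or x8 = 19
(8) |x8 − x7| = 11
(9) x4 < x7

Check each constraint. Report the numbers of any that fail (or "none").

(1) x6 × x4 = 10 × 10 = 100  ✓
(2) x4 = 10 is outside [12, 18]  ✗
(3) x6 = 10, and 10 ≠ 12  ✓
(4) |10 − 10| = 0; 0 ≤ 3  ✓
(5) max(19, 10) = 19, not 20  ✗
(6) x6 = 10, but 10 is required to differ  ✗
(7) x3 = 16 ≠ 14, but x8 = 19 = 19 (second disjunct)  ✓
(8) |19 − 8| = 11  ✓
(9) x4 = 10, x7 = 8; 10 ≥ 8 (want <)  ✗

No — constraints 2, 5, 6, 9 are not satisfied.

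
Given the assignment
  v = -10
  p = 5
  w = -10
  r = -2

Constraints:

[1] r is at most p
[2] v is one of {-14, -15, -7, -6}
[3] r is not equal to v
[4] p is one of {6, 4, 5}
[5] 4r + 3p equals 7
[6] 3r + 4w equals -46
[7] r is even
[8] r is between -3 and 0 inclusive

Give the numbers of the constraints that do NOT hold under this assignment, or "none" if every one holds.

Violated: 2.

[1] r = -2, p = 5; -2 ≤ 5 — holds.
[2] v = -10 is not in {-14, -15, -7, -6} — fails.
[3] r = -2, v = -10; distinct — holds.
[4] p = 5 is in {6, 4, 5} — holds.
[5] 4r + 3p = 4(-2) + 3(5) = 7 — holds.
[6] 3r + 4w = 3(-2) + 4(-10) = -46 — holds.
[7] r = -2 is even — holds.
[8] r = -2 lies in [-3, 0] — holds.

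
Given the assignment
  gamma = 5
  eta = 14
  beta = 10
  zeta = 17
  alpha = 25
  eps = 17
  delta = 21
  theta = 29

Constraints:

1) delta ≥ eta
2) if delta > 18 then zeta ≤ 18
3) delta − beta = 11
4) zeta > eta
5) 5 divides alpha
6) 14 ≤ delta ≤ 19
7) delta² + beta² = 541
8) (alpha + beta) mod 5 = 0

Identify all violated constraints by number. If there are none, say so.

1) delta = 21, eta = 14; 21 ≥ 14  yes
2) delta = 21 > 18, so we need zeta ≤ 18; zeta = 17 ≤ 18  yes
3) delta − beta = 21 − 10 = 11  yes
4) zeta = 17, eta = 14; 17 > 14  yes
5) 25 / 5 = 5, so 5 divides 25  yes
6) delta = 21 is outside [14, 19]  no
7) delta² + beta² = 21² + 10² = 441 + 100 = 541  yes
8) alpha + beta = 35; 35 mod 5 = 0  yes

No — constraint 6 is not satisfied.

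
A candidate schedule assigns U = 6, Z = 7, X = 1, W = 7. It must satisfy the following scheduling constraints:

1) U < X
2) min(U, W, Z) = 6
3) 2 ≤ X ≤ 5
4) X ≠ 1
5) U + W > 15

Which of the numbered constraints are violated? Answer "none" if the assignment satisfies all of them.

Constraints 1, 3, 4, 5 are violated.

1) U = 6, X = 1; 6 ≥ 1 (want <)  fails
2) min(6, 7, 7) = 6  holds
3) X = 1 is outside [2, 5]  fails
4) X = 1, but 1 is required to differ  fails
5) U + W = 6 + 7 = 13; 13 ≤ 15, bound 15 not met  fails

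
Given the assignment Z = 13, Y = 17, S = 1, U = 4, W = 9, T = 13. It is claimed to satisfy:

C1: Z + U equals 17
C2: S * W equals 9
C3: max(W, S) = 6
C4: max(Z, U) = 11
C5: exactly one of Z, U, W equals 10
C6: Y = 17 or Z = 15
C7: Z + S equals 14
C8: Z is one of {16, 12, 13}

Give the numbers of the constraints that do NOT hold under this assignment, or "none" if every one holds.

The assignment fails constraints 3, 4, 5.

C1: Z + U = 13 + 4 = 17 — OK.
C2: S * W = 1 * 9 = 9 — OK.
C3: max(9, 1) = 9, not 6 — violated.
C4: max(13, 4) = 13, not 11 — violated.
C5: Z=13, U=4, W=9; 0 of them equal 10, not exactly one — violated.
C6: Y = 17 = 17 (first disjunct) — OK.
C7: Z + S = 13 + 1 = 14 — OK.
C8: Z = 13 is in {16, 12, 13} — OK.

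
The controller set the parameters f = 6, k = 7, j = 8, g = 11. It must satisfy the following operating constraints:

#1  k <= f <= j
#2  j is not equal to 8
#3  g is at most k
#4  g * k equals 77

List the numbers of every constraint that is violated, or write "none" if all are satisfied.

#1 values 7, 6, 8; k = 7 is not <= f = 6  false
#2 j = 8, but 8 is required to differ  false
#3 g = 11, k = 7; 11 > 7 (want ≤)  false
#4 g * k = 11 * 7 = 77  true

Constraints 1, 2, 3 are violated.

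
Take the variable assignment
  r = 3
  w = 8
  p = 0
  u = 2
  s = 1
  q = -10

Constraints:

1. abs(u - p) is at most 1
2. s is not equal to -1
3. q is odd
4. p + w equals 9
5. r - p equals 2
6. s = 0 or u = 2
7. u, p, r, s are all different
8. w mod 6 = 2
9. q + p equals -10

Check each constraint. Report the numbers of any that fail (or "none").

1. abs(2 - 0) = 2; 2 > 1, exceeds bound 1 — does not hold.
2. s = 1, and 1 ≠ -1 — holds.
3. q = -10 is even — does not hold.
4. p + w = 0 + 8 = 8, not 9 — does not hold.
5. r - p = 3 - 0 = 3, not 2 — does not hold.
6. s = 1 ≠ 0, but u = 2 = 2 (second disjunct) — holds.
7. values 2, 0, 3, 1 are pairwise distinct — holds.
8. 8 mod 6 = 2 — holds.
9. q + p = -10 + 0 = -10 — holds.

Constraints 1, 3, 4, and 5 do not hold.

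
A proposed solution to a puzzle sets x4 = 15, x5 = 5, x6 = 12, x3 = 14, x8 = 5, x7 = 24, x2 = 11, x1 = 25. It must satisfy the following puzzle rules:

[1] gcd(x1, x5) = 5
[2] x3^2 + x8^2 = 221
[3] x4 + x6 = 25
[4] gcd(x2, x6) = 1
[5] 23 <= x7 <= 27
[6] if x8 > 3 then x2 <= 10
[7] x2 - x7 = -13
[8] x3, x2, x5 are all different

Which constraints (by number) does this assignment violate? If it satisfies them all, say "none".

[1] gcd(25, 5) = 5  holds
[2] x3^2 + x8^2 = 14^2 + 5^2 = 196 + 25 = 221  holds
[3] x4 + x6 = 15 + 12 = 27, not 25  fails
[4] gcd(11, 12) = 1  holds
[5] x7 = 24 lies in [23, 27]  holds
[6] x8 = 5 > 3, so we need x2 ≤ 10; but x2 = 11 > 10  fails
[7] x2 - x7 = 11 - 24 = -13  holds
[8] values 14, 11, 5 are pairwise distinct  holds

No — constraints 3, 6 are not satisfied.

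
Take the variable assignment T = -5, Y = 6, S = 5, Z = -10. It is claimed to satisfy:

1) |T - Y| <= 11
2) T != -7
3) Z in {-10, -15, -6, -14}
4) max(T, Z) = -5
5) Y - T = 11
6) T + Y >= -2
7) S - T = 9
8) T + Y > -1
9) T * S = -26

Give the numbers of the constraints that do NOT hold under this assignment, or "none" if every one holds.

The assignment fails constraints 7 and 9.

1) |-5 - 6| = 11; 11 ≤ 11 — holds.
2) T = -5, and -5 ≠ -7 — holds.
3) Z = -10 is in {-10, -15, -6, -14} — holds.
4) max(-5, -10) = -5 — holds.
5) Y - T = 6 - (-5) = 11 — holds.
6) T + Y = -5 + 6 = 1; 1 ≥ -2 — holds.
7) S - T = 5 - (-5) = 10, not 9 — fails.
8) T + Y = -5 + 6 = 1; 1 > -1 — holds.
9) T * S = -5 * 5 = -25, not -26 — fails.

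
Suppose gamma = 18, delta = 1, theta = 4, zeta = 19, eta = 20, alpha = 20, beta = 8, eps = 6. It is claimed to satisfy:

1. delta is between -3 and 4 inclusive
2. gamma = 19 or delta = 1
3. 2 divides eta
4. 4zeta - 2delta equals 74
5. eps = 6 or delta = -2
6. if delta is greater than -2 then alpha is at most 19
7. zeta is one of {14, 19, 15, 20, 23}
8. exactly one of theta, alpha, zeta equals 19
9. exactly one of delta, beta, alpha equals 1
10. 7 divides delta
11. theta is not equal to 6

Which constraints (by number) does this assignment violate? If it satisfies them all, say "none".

1. delta = 1 lies in [-3, 4] — OK.
2. gamma = 18 ≠ 19, but delta = 1 = 1 (second disjunct) — OK.
3. 20 / 2 = 10, so 2 divides 20 — OK.
4. 4zeta - 2delta = 4(19) - 2(1) = 74 — OK.
5. eps = 6 = 6 (first disjunct) — OK.
6. delta = 1 > -2, so we need alpha ≤ 19; but alpha = 20 > 19 — violated.
7. zeta = 19 is in {14, 19, 15, 20, 23} — OK.
8. theta=4, alpha=20, zeta=19; 1 of them equals 19 — OK.
9. delta=1, beta=8, alpha=20; 1 of them equals 1 — OK.
10. 1 = 7*0 + 1, so 7 does not divide 1 — violated.
11. theta = 4, and 4 ≠ 6 — OK.

Constraints 6 and 10 are violated.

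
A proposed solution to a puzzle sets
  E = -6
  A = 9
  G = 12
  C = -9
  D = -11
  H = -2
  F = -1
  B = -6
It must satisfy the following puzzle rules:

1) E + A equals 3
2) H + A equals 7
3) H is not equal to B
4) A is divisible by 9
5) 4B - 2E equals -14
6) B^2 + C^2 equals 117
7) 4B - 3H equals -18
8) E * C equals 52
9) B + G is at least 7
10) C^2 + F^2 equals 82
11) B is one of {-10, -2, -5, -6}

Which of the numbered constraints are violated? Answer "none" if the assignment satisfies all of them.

1) E + A = -6 + 9 = 3 — holds.
2) H + A = -2 + 9 = 7 — holds.
3) H = -2, B = -6; distinct — holds.
4) 9 / 9 = 1, so 9 divides 9 — holds.
5) 4B - 2E = 4(-6) - 2(-6) = -12, not -14 — does not hold.
6) B^2 + C^2 = (-6)^2 + (-9)^2 = 36 + 81 = 117 — holds.
7) 4B - 3H = 4(-6) - 3(-2) = -18 — holds.
8) E * C = -6 * (-9) = 54, not 52 — does not hold.
9) B + G = -6 + 12 = 6; 6 < 7, bound 7 not met — does not hold.
10) C^2 + F^2 = (-9)^2 + (-1)^2 = 81 + 1 = 82 — holds.
11) B = -6 is in {-10, -2, -5, -6} — holds.

Constraints 5, 8, 9 are violated.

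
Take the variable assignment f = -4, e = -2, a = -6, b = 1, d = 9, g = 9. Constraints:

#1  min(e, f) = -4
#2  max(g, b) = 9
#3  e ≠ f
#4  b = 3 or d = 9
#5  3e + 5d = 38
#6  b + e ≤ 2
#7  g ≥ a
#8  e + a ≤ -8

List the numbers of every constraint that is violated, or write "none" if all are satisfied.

Constraint 5 is violated.

#1 min(-2, -4) = -4 — OK.
#2 max(9, 1) = 9 — OK.
#3 e = -2, f = -4; distinct — OK.
#4 b = 1 ≠ 3, but d = 9 = 9 (second disjunct) — OK.
#5 3e + 5d = 3(-2) + 5(9) = 39, not 38 — violated.
#6 b + e = 1 + (-2) = -1; -1 ≤ 2 — OK.
#7 g = 9, a = -6; 9 ≥ -6 — OK.
#8 e + a = -2 + (-6) = -8; -8 ≤ -8 — OK.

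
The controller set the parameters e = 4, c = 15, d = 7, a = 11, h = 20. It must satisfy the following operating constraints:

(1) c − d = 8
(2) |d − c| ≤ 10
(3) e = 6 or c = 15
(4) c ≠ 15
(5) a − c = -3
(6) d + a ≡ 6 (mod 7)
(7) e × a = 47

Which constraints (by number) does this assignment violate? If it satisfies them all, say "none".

Violated: 4, 5, 6, and 7.

(1) c − d = 15 − 7 = 8  true
(2) |7 − 15| = 8; 8 ≤ 10  true
(3) e = 4 ≠ 6, but c = 15 = 15 (second disjunct)  true
(4) c = 15, but 15 is required to differ  false
(5) a − c = 11 − 15 = -4, not -3  false
(6) d + a = 18; 18 mod 7 = 4, not 6  false
(7) e × a = 4 × 11 = 44, not 47  false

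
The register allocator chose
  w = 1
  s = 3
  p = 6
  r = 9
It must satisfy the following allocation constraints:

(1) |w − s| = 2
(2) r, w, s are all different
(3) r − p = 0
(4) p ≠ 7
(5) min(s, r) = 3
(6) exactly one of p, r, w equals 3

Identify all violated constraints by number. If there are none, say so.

Constraints 3 and 6 do not hold.

(1) |1 − 3| = 2 — holds.
(2) values 9, 1, 3 are pairwise distinct — holds.
(3) r − p = 9 − 6 = 3, not 0 — fails.
(4) p = 6, and 6 ≠ 7 — holds.
(5) min(3, 9) = 3 — holds.
(6) p=6, r=9, w=1; 0 of them equal 3, not exactly one — fails.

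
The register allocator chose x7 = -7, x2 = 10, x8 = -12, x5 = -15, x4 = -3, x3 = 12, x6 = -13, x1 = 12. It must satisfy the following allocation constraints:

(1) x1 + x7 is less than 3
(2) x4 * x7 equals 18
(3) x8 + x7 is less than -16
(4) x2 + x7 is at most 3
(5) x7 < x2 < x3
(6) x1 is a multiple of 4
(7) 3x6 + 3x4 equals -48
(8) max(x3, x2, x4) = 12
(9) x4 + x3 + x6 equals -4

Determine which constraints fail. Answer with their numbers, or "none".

(1) x1 + x7 = 12 + (-7) = 5; 5 ≥ 3, bound 3 not met — fails.
(2) x4 * x7 = -3 * (-7) = 21, not 18 — fails.
(3) x8 + x7 = -12 + (-7) = -19; -19 < -16 — holds.
(4) x2 + x7 = 10 + (-7) = 3; 3 ≤ 3 — holds.
(5) values -7 < 10 < 12 — holds.
(6) 12 / 4 = 3, so 4 divides 12 — holds.
(7) 3x6 + 3x4 = 3(-13) + 3(-3) = -48 — holds.
(8) max(12, 10, -3) = 12 — holds.
(9) x4 + x3 + x6 = -3 + 12 + (-13) = -4 — holds.

Constraints 1, 2 do not hold.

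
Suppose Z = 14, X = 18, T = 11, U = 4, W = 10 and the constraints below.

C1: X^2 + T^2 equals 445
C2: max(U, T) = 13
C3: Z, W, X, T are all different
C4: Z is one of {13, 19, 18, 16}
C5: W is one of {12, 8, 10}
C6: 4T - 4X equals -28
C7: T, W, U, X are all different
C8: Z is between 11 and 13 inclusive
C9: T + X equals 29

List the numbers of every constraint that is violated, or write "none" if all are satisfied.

C1: X^2 + T^2 = 18^2 + 11^2 = 324 + 121 = 445 — satisfied.
C2: max(4, 11) = 11, not 13 — violated.
C3: values 14, 10, 18, 11 are pairwise distinct — satisfied.
C4: Z = 14 is not in {13, 19, 18, 16} — violated.
C5: W = 10 is in {12, 8, 10} — satisfied.
C6: 4T - 4X = 4(11) - 4(18) = -28 — satisfied.
C7: values 11, 10, 4, 18 are pairwise distinct — satisfied.
C8: Z = 14 is outside [11, 13] — violated.
C9: T + X = 11 + 18 = 29 — satisfied.

No — constraints 2, 4, and 8 are not satisfied.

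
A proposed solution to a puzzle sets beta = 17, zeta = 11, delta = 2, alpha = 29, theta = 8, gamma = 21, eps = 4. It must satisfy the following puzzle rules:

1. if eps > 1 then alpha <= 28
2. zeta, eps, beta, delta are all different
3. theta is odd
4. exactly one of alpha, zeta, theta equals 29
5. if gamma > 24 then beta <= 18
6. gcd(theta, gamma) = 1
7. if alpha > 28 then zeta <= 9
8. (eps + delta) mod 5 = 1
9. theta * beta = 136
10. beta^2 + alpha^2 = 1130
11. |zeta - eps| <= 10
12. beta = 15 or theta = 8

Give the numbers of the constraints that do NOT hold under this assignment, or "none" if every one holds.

No — constraints 1, 3, 7 are not satisfied.

1. eps = 4 > 1, so we need alpha ≤ 28; but alpha = 29 > 28 — violated.
2. values 11, 4, 17, 2 are pairwise distinct — OK.
3. theta = 8 is even — violated.
4. alpha=29, zeta=11, theta=8; 1 of them equals 29 — OK.
5. gamma = 21, not > 24; antecedent false, conditional vacuously true — OK.
6. gcd(8, 21) = 1 — OK.
7. alpha = 29 > 28, so we need zeta ≤ 9; but zeta = 11 > 9 — violated.
8. eps + delta = 6; 6 mod 5 = 1 — OK.
9. theta * beta = 8 * 17 = 136 — OK.
10. beta^2 + alpha^2 = 17^2 + 29^2 = 289 + 841 = 1130 — OK.
11. |11 - 4| = 7; 7 ≤ 10 — OK.
12. beta = 17 ≠ 15, but theta = 8 = 8 (second disjunct) — OK.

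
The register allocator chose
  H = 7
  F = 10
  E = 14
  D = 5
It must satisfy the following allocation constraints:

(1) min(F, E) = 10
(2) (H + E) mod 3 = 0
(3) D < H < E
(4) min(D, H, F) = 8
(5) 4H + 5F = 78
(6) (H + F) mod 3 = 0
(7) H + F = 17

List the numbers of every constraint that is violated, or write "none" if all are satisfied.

(1) min(10, 14) = 10  yes
(2) H + E = 21; 21 mod 3 = 0  yes
(3) values 5 < 7 < 14  yes
(4) min(5, 7, 10) = 5, not 8  no
(5) 4H + 5F = 4(7) + 5(10) = 78  yes
(6) H + F = 17; 17 mod 3 = 2, not 0  no
(7) H + F = 7 + 10 = 17  yes

Constraints 4 and 6 do not hold.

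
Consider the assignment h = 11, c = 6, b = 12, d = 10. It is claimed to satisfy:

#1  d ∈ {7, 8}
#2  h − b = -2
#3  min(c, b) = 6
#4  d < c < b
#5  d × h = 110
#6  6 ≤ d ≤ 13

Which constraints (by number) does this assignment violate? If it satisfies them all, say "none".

The assignment fails constraints 1, 2, and 4.

#1 d = 10 is not in {7, 8} — violated.
#2 h − b = 11 − 12 = -1, not -2 — violated.
#3 min(6, 12) = 6 — OK.
#4 values 10, 6, 12; d = 10 is not < c = 6 — violated.
#5 d × h = 10 × 11 = 110 — OK.
#6 d = 10 lies in [6, 13] — OK.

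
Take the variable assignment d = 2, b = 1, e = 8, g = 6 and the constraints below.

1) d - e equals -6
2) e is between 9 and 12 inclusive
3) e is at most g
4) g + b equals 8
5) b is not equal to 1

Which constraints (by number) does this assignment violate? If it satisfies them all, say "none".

1) d - e = 2 - 8 = -6  ✓
2) e = 8 is outside [9, 12]  ✗
3) e = 8, g = 6; 8 > 6 (want ≤)  ✗
4) g + b = 6 + 1 = 7, not 8  ✗
5) b = 1, but 1 is required to differ  ✗

Constraints 2, 3, 4, and 5 do not hold.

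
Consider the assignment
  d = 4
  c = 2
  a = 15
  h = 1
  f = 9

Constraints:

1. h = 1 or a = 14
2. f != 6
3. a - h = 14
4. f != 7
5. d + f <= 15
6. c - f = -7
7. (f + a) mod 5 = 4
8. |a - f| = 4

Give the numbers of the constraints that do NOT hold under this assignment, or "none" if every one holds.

1. h = 1 = 1 (first disjunct) — satisfied.
2. f = 9, and 9 ≠ 6 — satisfied.
3. a - h = 15 - 1 = 14 — satisfied.
4. f = 9, and 9 ≠ 7 — satisfied.
5. d + f = 4 + 9 = 13; 13 ≤ 15 — satisfied.
6. c - f = 2 - 9 = -7 — satisfied.
7. f + a = 24; 24 mod 5 = 4 — satisfied.
8. |15 - 9| = 6, not 4 — violated.

Constraint 8 does not hold.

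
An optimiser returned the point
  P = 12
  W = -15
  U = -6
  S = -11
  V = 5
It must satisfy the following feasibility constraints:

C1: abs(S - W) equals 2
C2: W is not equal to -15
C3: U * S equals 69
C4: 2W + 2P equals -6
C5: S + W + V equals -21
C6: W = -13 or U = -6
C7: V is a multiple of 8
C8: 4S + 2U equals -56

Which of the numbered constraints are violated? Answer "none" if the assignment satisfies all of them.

C1: abs(-11 - (-15)) = 4, not 2  no
C2: W = -15, but -15 is required to differ  no
C3: U * S = -6 * (-11) = 66, not 69  no
C4: 2W + 2P = 2(-15) + 2(12) = -6  yes
C5: S + W + V = -11 + (-15) + 5 = -21  yes
C6: W = -15 ≠ -13, but U = -6 = -6 (second disjunct)  yes
C7: 5 = 8*0 + 5, so 8 does not divide 5  no
C8: 4S + 2U = 4(-11) + 2(-6) = -56  yes

The assignment fails constraints 1, 2, 3, 7.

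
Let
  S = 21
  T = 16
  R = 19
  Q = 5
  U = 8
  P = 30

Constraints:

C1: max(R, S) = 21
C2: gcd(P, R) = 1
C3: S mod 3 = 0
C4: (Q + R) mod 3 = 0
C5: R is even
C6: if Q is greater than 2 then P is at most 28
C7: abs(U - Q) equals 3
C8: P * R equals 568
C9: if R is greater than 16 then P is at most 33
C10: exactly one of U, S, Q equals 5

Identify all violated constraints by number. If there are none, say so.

C1: max(19, 21) = 21 — holds.
C2: gcd(30, 19) = 1 — holds.
C3: 21 mod 3 = 0 — holds.
C4: Q + R = 24; 24 mod 3 = 0 — holds.
C5: R = 19 is odd — fails.
C6: Q = 5 > 2, so we need P ≤ 28; but P = 30 > 28 — fails.
C7: abs(8 - 5) = 3 — holds.
C8: P * R = 30 * 19 = 570, not 568 — fails.
C9: R = 19 > 16, so we need P ≤ 33; P = 30 ≤ 33 — holds.
C10: U=8, S=21, Q=5; 1 of them equals 5 — holds.

Constraints 5, 6, 8 are violated.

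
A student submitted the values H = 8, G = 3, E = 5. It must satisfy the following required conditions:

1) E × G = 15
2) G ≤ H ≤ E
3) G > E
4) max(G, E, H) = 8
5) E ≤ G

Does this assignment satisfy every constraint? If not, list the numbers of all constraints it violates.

1) E × G = 5 × 3 = 15 — holds.
2) values 3, 8, 5; H = 8 is not ≤ E = 5 — does not hold.
3) G = 3, E = 5; 3 ≤ 5 (want >) — does not hold.
4) max(3, 5, 8) = 8 — holds.
5) E = 5, G = 3; 5 > 3 (want ≤) — does not hold.

Constraints 2, 3, and 5 do not hold.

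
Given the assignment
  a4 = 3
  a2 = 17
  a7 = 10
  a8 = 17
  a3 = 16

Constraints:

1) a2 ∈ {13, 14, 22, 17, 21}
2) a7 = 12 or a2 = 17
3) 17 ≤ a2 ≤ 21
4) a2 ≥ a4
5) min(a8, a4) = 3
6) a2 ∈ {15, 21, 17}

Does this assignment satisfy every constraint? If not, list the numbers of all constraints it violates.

The assignment satisfies every constraint.

1) a2 = 17 is in {13, 14, 22, 17, 21}  true
2) a7 = 10 ≠ 12, but a2 = 17 = 17 (second disjunct)  true
3) a2 = 17 lies in [17, 21]  true
4) a2 = 17, a4 = 3; 17 ≥ 3  true
5) min(17, 3) = 3  true
6) a2 = 17 is in {15, 21, 17}  true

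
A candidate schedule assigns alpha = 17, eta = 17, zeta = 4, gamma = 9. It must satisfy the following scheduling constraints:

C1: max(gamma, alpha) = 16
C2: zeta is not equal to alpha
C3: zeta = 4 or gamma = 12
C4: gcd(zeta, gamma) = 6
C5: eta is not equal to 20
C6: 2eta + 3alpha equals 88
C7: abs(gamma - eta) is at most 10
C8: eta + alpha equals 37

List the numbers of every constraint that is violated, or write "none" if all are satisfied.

C1: max(9, 17) = 17, not 16  ✘
C2: zeta = 4, alpha = 17; distinct  ✔
C3: zeta = 4 = 4 (first disjunct)  ✔
C4: gcd(4, 9) = 1, not 6  ✘
C5: eta = 17, and 17 ≠ 20  ✔
C6: 2eta + 3alpha = 2(17) + 3(17) = 85, not 88  ✘
C7: abs(9 - 17) = 8; 8 ≤ 10  ✔
C8: eta + alpha = 17 + 17 = 34, not 37  ✘

Violated: 1, 4, 6, and 8.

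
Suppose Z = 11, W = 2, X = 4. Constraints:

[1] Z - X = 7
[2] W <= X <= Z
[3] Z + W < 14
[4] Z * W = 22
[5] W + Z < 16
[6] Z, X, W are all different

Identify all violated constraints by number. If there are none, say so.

[1] Z - X = 11 - 4 = 7 — holds.
[2] values 2 <= 4 <= 11 — holds.
[3] Z + W = 11 + 2 = 13; 13 < 14 — holds.
[4] Z * W = 11 * 2 = 22 — holds.
[5] W + Z = 2 + 11 = 13; 13 < 16 — holds.
[6] values 11, 4, 2 are pairwise distinct — holds.

The assignment satisfies every constraint.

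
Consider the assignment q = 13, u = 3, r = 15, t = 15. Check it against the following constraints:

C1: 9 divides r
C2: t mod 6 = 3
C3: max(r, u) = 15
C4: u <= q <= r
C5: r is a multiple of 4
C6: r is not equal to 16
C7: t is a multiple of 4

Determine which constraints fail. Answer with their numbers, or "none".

C1: 15 = 9*1 + 6, so 9 does not divide 15  FAIL
C2: 15 mod 6 = 3  OK
C3: max(15, 3) = 15  OK
C4: values 3 <= 13 <= 15  OK
C5: 15 = 4*3 + 3, so 4 does not divide 15  FAIL
C6: r = 15, and 15 ≠ 16  OK
C7: 15 = 4*3 + 3, so 4 does not divide 15  FAIL

The assignment fails constraints 1, 5, and 7.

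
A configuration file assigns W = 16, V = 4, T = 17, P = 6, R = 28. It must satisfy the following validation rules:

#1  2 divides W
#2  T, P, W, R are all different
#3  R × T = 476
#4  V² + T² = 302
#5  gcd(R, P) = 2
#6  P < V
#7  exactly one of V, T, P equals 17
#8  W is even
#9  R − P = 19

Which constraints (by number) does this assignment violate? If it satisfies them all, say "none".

Violated: 4, 6, and 9.

#1 16 / 2 = 8, so 2 divides 16  ✓
#2 values 17, 6, 16, 28 are pairwise distinct  ✓
#3 R × T = 28 × 17 = 476  ✓
#4 V² + T² = 4² + 17² = 16 + 289 = 305, not 302  ✗
#5 gcd(28, 6) = 2  ✓
#6 P = 6, V = 4; 6 ≥ 4 (want <)  ✗
#7 V=4, T=17, P=6; 1 of them equals 17  ✓
#8 W = 16 is even  ✓
#9 R − P = 28 − 6 = 22, not 19  ✗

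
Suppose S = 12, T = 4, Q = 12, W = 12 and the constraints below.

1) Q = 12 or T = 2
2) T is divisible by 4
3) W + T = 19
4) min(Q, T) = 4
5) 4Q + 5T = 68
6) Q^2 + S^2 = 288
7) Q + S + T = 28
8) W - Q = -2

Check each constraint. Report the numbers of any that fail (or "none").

1) Q = 12 = 12 (first disjunct) — holds.
2) 4 / 4 = 1, so 4 divides 4 — holds.
3) W + T = 12 + 4 = 16, not 19 — fails.
4) min(12, 4) = 4 — holds.
5) 4Q + 5T = 4(12) + 5(4) = 68 — holds.
6) Q^2 + S^2 = 12^2 + 12^2 = 144 + 144 = 288 — holds.
7) Q + S + T = 12 + 12 + 4 = 28 — holds.
8) W - Q = 12 - 12 = 0, not -2 — fails.

No — constraints 3 and 8 are not satisfied.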